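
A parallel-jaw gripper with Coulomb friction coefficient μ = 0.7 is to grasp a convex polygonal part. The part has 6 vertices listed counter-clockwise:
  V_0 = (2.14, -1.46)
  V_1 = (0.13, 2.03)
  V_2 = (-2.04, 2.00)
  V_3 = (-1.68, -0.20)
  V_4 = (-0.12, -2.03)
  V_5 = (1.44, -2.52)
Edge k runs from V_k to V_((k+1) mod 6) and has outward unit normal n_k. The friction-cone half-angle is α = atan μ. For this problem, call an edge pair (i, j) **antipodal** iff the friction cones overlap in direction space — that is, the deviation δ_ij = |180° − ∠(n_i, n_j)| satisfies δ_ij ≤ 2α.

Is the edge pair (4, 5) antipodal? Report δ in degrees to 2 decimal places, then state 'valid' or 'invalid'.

α = atan 0.7 = 34.99°;  2α = 69.98°
edge 4: e_4 = (+1.56, -0.49);  n_4 = (-0.2997, -0.9540)
edge 5: e_5 = (+0.70, +1.06);  n_5 = (+0.8345, -0.5511)
∠(n_4, n_5) = 74.00°
δ = |180° − 74.00°| = 106.00°
106.00° > 2α = 69.98°  →  invalid

δ = 106.00°, invalid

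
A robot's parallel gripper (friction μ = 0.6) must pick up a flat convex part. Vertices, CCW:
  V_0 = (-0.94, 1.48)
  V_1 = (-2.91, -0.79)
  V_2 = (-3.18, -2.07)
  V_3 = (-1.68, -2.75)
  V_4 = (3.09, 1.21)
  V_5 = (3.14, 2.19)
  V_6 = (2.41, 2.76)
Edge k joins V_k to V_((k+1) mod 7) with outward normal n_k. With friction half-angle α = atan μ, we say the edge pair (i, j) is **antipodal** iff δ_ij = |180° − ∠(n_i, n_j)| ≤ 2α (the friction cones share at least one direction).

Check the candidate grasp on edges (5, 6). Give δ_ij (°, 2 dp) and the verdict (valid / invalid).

α = atan 0.6 = 30.96°;  2α = 61.93°
edge 5: e_5 = (-0.73, +0.57);  n_5 = (+0.6154, +0.7882)
edge 6: e_6 = (-3.35, -1.28);  n_6 = (-0.3569, +0.9341)
∠(n_5, n_6) = 58.89°
δ = |180° − 58.89°| = 121.11°
121.11° > 2α = 61.93°  →  invalid

δ = 121.11°, invalid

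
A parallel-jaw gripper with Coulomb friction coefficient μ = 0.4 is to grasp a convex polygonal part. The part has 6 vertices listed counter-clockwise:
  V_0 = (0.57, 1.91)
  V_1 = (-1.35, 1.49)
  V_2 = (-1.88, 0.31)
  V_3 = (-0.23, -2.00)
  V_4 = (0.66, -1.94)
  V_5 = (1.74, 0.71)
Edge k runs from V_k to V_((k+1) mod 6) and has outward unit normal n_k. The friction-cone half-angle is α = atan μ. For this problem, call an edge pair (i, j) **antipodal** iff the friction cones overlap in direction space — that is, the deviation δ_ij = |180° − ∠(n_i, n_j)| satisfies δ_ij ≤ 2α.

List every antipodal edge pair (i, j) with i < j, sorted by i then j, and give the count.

α = atan 0.4 = 21.80°;  2α = 43.60°
n_0 = (-0.2137, +0.9769)
n_1 = (-0.9122, +0.4097)
n_2 = (-0.8137, -0.5812)
n_3 = (+0.0673, -0.9977)
n_4 = (+0.9260, -0.3774)
n_5 = (+0.7160, +0.6981)
  (0,1): δ = 126.53°  ·
  (0,2): δ = 66.80°  ·
  (0,3): δ = 8.48°  ✓
  (0,4): δ = 55.49°  ·
  (0,5): δ = 121.94°  ·
  (1,2): δ = 120.27°  ·
  (1,3): δ = 61.96°  ·
  (1,4): δ = 2.01°  ✓
  (1,5): δ = 68.46°  ·
  (2,3): δ = 121.68°  ·
  (2,4): δ = 57.71°  ·
  (2,5): δ = 8.74°  ✓
  (3,4): δ = 116.03°  ·
  (3,5): δ = 49.58°  ·
  (4,5): δ = 113.55°  ·
antipodal pairs: 3

count = 3; pairs: (0,3), (1,4), (2,5)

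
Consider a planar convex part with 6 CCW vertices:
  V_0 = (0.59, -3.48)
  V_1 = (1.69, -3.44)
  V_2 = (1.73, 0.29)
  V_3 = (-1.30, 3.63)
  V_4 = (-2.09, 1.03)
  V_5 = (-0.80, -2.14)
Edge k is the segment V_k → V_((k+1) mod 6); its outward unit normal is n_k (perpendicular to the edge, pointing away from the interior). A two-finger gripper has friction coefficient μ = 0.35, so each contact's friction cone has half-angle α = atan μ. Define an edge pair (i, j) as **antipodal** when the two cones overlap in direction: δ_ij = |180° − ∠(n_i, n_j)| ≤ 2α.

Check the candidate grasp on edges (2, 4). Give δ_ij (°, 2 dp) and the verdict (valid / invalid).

α = atan 0.35 = 19.29°;  2α = 38.58°
edge 2: e_2 = (-3.03, +3.34);  n_2 = (+0.7406, +0.6719)
edge 4: e_4 = (+1.29, -3.17);  n_4 = (-0.9262, -0.3769)
∠(n_2, n_4) = 159.93°
δ = |180° − 159.93°| = 20.07°
20.07° ≤ 2α = 38.58°  →  valid

δ = 20.07°, valid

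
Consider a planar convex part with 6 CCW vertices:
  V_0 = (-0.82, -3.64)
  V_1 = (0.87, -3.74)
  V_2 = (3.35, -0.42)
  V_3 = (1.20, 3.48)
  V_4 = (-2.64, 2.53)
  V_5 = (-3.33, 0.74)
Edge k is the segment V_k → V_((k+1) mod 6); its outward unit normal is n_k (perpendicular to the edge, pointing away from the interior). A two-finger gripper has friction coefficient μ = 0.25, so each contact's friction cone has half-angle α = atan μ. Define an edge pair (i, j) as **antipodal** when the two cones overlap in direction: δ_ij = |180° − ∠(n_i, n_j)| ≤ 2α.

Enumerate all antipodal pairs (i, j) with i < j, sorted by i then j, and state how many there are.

count = 3; pairs: (0,3), (1,4), (2,5)

α = atan 0.25 = 14.04°;  2α = 28.07°
n_0 = (-0.0591, -0.9983)
n_1 = (+0.8012, -0.5985)
n_2 = (+0.8757, +0.4828)
n_3 = (-0.2402, +0.9707)
n_4 = (-0.9331, +0.3597)
n_5 = (-0.8676, -0.4972)
  (0,1): δ = 123.37°  ·
  (0,2): δ = 57.75°  ·
  (0,3): δ = 17.28°  ✓
  (0,4): δ = 72.31°  ·
  (0,5): δ = 123.20°  ·
  (1,2): δ = 114.37°  ·
  (1,3): δ = 39.34°  ·
  (1,4): δ = 15.68°  ✓
  (1,5): δ = 66.57°  ·
  (2,3): δ = 104.97°  ·
  (2,4): δ = 49.95°  ·
  (2,5): δ = 0.95°  ✓
  (3,4): δ = 124.98°  ·
  (3,5): δ = 74.08°  ·
  (4,5): δ = 129.10°  ·
antipodal pairs: 3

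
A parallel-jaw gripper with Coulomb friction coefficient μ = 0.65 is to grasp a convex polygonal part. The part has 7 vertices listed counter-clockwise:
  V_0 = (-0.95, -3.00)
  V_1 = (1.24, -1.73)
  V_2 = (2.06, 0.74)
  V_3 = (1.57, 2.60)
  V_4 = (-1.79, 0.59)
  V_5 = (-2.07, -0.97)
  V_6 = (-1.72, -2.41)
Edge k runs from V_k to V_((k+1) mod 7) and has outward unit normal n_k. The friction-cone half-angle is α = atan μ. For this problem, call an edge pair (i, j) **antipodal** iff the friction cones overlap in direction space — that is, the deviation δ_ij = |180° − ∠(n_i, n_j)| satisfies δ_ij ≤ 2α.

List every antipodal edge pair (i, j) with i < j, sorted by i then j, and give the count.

α = atan 0.65 = 33.02°;  2α = 66.05°
n_0 = (+0.5017, -0.8651)
n_1 = (+0.9491, -0.3151)
n_2 = (+0.9670, +0.2547)
n_3 = (-0.5134, +0.8582)
n_4 = (-0.9843, +0.1767)
n_5 = (-0.9717, -0.2362)
n_6 = (-0.6082, -0.7938)
  (0,1): δ = 138.48°  ·
  (0,2): δ = 105.35°  ·
  (0,3): δ = 0.78°  ✓
  (0,4): δ = 49.71°  ✓
  (0,5): δ = 73.55°  ·
  (0,6): δ = 112.43°  ·
  (1,2): δ = 146.88°  ·
  (1,3): δ = 40.75°  ✓
  (1,4): δ = 8.19°  ✓
  (1,5): δ = 32.03°  ✓
  (1,6): δ = 70.90°  ·
  (2,3): δ = 73.87°  ·
  (2,4): δ = 24.93°  ✓
  (2,5): δ = 1.10°  ✓
  (2,6): δ = 37.78°  ✓
  (3,4): δ = 131.06°  ·
  (3,5): δ = 107.23°  ·
  (3,6): δ = 68.35°  ·
  (4,5): δ = 156.16°  ·
  (4,6): δ = 117.29°  ·
  (5,6): δ = 141.12°  ·
antipodal pairs: 8

count = 8; pairs: (0,3), (0,4), (1,3), (1,4), (1,5), (2,4), (2,5), (2,6)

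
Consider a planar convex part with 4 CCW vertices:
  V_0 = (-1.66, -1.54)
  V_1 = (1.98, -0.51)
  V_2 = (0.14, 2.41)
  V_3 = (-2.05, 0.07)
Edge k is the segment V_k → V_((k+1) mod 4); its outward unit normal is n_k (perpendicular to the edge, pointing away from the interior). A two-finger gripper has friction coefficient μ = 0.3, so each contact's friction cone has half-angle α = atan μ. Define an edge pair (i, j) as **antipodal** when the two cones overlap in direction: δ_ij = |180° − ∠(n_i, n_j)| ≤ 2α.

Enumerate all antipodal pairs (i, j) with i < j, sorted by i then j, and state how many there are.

α = atan 0.3 = 16.70°;  2α = 33.40°
n_0 = (+0.2723, -0.9622)
n_1 = (+0.8460, +0.5331)
n_2 = (-0.7301, +0.6833)
n_3 = (-0.9719, -0.2354)
  (0,1): δ = 73.58°  ·
  (0,2): δ = 31.10°  ✓
  (0,3): δ = 87.82°  ·
  (1,2): δ = 75.32°  ·
  (1,3): δ = 18.60°  ✓
  (2,3): δ = 123.28°  ·
antipodal pairs: 2

count = 2; pairs: (0,2), (1,3)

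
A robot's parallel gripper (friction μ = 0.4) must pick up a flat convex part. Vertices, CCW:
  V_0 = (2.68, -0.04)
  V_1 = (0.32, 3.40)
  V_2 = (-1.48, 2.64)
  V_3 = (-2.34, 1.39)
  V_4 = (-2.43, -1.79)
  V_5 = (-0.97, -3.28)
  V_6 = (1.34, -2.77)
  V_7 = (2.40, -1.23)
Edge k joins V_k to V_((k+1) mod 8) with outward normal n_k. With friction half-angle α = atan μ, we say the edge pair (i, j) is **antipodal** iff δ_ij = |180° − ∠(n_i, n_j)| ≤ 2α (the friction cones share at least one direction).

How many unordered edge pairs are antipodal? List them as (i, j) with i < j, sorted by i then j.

α = atan 0.4 = 21.80°;  2α = 43.60°
n_0 = (+0.8246, +0.5657)
n_1 = (-0.3890, +0.9212)
n_2 = (-0.8238, +0.5668)
n_3 = (-0.9996, +0.0283)
n_4 = (-0.7143, -0.6999)
n_5 = (+0.2156, -0.9765)
n_6 = (+0.8237, -0.5670)
n_7 = (+0.9734, -0.2290)
  (0,1): δ = 101.56°  ·
  (0,2): δ = 68.98°  ·
  (0,3): δ = 36.07°  ✓
  (0,4): δ = 9.97°  ✓
  (0,5): δ = 68.00°  ·
  (0,6): δ = 111.01°  ·
  (0,7): δ = 132.31°  ·
  (1,2): δ = 147.42°  ·
  (1,3): δ = 114.51°  ·
  (1,4): δ = 68.47°  ·
  (1,5): δ = 10.44°  ✓
  (1,6): δ = 32.57°  ✓
  (1,7): δ = 53.87°  ·
  (2,3): δ = 147.09°  ·
  (2,4): δ = 101.05°  ·
  (2,5): δ = 43.02°  ✓
  (2,6): δ = 0.01°  ✓
  (2,7): δ = 21.29°  ✓
  (3,4): δ = 133.96°  ·
  (3,5): δ = 75.93°  ·
  (3,6): δ = 32.92°  ✓
  (3,7): δ = 11.62°  ✓
  (4,5): δ = 121.97°  ·
  (4,6): δ = 78.96°  ·
  (4,7): δ = 57.66°  ·
  (5,6): δ = 136.99°  ·
  (5,7): δ = 115.69°  ·
  (6,7): δ = 158.70°  ·
antipodal pairs: 9

count = 9; pairs: (0,3), (0,4), (1,5), (1,6), (2,5), (2,6), (2,7), (3,6), (3,7)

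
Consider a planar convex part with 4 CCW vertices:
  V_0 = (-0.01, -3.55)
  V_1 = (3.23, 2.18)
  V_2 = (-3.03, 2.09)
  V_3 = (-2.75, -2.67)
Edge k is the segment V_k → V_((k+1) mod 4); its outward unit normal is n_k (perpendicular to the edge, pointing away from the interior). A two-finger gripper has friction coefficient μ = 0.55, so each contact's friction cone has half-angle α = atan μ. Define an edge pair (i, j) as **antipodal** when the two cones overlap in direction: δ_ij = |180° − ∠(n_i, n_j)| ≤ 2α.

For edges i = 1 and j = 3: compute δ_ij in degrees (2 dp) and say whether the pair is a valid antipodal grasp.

δ = 18.63°, valid

α = atan 0.55 = 28.81°;  2α = 57.62°
edge 1: e_1 = (-6.26, -0.09);  n_1 = (-0.0144, +0.9999)
edge 3: e_3 = (+2.74, -0.88);  n_3 = (-0.3058, -0.9521)
∠(n_1, n_3) = 161.37°
δ = |180° − 161.37°| = 18.63°
18.63° ≤ 2α = 57.62°  →  valid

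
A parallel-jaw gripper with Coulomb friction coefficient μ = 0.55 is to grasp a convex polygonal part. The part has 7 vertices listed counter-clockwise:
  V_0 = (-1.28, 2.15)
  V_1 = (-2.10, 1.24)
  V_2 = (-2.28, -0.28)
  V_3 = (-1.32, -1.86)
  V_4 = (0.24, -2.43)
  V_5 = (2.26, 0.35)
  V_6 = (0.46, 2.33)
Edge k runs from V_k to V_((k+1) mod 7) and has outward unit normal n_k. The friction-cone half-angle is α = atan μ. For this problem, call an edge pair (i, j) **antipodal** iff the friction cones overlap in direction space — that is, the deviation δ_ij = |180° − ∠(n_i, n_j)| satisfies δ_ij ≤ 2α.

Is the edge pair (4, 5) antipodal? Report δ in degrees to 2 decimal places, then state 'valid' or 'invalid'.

δ = 101.72°, invalid

α = atan 0.55 = 28.81°;  2α = 57.62°
edge 4: e_4 = (+2.02, +2.78);  n_4 = (+0.8090, -0.5878)
edge 5: e_5 = (-1.80, +1.98);  n_5 = (+0.7399, +0.6727)
∠(n_4, n_5) = 78.28°
δ = |180° − 78.28°| = 101.72°
101.72° > 2α = 57.62°  →  invalid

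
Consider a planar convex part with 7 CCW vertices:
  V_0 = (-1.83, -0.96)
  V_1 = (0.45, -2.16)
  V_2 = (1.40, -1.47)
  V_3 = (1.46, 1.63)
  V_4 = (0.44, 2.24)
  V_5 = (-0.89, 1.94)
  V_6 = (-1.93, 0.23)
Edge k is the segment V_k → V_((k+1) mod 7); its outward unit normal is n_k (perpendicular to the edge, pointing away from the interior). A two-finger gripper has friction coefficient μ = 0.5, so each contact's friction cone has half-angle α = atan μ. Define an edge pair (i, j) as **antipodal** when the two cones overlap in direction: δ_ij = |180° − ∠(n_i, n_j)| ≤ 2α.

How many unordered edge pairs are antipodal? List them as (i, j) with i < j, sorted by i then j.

count = 6; pairs: (0,3), (0,4), (1,4), (1,5), (2,5), (2,6)

α = atan 0.5 = 26.57°;  2α = 53.13°
n_0 = (-0.4657, -0.8849)
n_1 = (+0.5877, -0.8091)
n_2 = (+0.9998, -0.0194)
n_3 = (+0.5133, +0.8582)
n_4 = (-0.2200, +0.9755)
n_5 = (-0.8544, +0.5196)
n_6 = (-0.9965, -0.0837)
  (0,1): δ = 116.25°  ·
  (0,2): δ = 63.35°  ·
  (0,3): δ = 3.12°  ✓
  (0,4): δ = 40.47°  ✓
  (0,5): δ = 86.45°  ·
  (0,6): δ = 122.56°  ·
  (1,2): δ = 127.10°  ·
  (1,3): δ = 66.87°  ·
  (1,4): δ = 23.28°  ✓
  (1,5): δ = 22.70°  ✓
  (1,6): δ = 58.81°  ·
  (2,3): δ = 119.77°  ·
  (2,4): δ = 76.18°  ·
  (2,5): δ = 30.20°  ✓
  (2,6): δ = 5.91°  ✓
  (3,4): δ = 136.41°  ·
  (3,5): δ = 90.43°  ·
  (3,6): δ = 54.32°  ·
  (4,5): δ = 134.02°  ·
  (4,6): δ = 97.91°  ·
  (5,6): δ = 143.89°  ·
antipodal pairs: 6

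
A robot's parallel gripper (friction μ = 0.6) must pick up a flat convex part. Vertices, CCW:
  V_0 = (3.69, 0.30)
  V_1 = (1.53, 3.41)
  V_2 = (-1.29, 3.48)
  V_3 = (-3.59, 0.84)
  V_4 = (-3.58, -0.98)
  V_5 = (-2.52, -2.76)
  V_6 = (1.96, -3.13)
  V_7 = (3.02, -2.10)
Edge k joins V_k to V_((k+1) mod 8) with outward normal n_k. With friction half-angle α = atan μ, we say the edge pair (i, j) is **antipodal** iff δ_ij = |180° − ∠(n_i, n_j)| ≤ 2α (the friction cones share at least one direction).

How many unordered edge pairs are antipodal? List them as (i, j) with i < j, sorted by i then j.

count = 12; pairs: (0,3), (0,4), (0,5), (1,4), (1,5), (1,6), (2,5), (2,6), (2,7), (3,6), (3,7), (4,7)

α = atan 0.6 = 30.96°;  2α = 61.93°
n_0 = (+0.8213, +0.5704)
n_1 = (+0.0248, +0.9997)
n_2 = (-0.7540, +0.6569)
n_3 = (-1.0000, -0.0055)
n_4 = (-0.8592, -0.5117)
n_5 = (-0.0823, -0.9966)
n_6 = (+0.6969, -0.7172)
n_7 = (+0.9632, -0.2689)
  (0,1): δ = 126.20°  ·
  (0,2): δ = 75.84°  ·
  (0,3): δ = 34.47°  ✓
  (0,4): δ = 4.01°  ✓
  (0,5): δ = 50.50°  ✓
  (0,6): δ = 99.40°  ·
  (0,7): δ = 129.62°  ·
  (1,2): δ = 129.64°  ·
  (1,3): δ = 88.26°  ·
  (1,4): δ = 57.80°  ✓
  (1,5): δ = 3.30°  ✓
  (1,6): δ = 45.60°  ✓
  (1,7): δ = 75.82°  ·
  (2,3): δ = 138.62°  ·
  (2,4): δ = 108.16°  ·
  (2,5): δ = 53.66°  ✓
  (2,6): δ = 4.76°  ✓
  (2,7): δ = 25.46°  ✓
  (3,4): δ = 149.54°  ·
  (3,5): δ = 95.04°  ·
  (3,6): δ = 46.14°  ✓
  (3,7): δ = 15.91°  ✓
  (4,5): δ = 125.50°  ·
  (4,6): δ = 76.60°  ·
  (4,7): δ = 46.37°  ✓
  (5,6): δ = 131.10°  ·
  (5,7): δ = 100.88°  ·
  (6,7): δ = 149.78°  ·
antipodal pairs: 12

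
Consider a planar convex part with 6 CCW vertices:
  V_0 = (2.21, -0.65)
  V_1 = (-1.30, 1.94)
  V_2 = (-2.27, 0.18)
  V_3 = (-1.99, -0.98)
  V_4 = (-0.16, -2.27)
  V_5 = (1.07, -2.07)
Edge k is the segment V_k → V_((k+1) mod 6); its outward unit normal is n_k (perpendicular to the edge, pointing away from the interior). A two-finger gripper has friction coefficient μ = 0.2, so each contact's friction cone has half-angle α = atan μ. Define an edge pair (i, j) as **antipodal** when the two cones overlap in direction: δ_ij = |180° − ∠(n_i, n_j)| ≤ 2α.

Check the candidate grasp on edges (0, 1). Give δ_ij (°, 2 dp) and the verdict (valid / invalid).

α = atan 0.2 = 11.31°;  2α = 22.62°
edge 0: e_0 = (-3.51, +2.59);  n_0 = (+0.5937, +0.8047)
edge 1: e_1 = (-0.97, -1.76);  n_1 = (-0.8758, +0.4827)
∠(n_0, n_1) = 97.56°
δ = |180° − 97.56°| = 82.44°
82.44° > 2α = 22.62°  →  invalid

δ = 82.44°, invalid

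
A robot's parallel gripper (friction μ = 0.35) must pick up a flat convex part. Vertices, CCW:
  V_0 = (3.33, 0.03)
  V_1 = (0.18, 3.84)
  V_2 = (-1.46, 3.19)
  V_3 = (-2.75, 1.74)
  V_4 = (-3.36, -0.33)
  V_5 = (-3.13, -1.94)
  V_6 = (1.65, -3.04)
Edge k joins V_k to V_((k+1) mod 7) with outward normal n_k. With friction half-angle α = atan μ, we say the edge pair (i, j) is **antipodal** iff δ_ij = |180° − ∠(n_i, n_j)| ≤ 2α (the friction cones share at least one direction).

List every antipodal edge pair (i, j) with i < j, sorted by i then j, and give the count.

count = 6; pairs: (0,4), (0,5), (1,5), (2,6), (3,6), (4,6)

α = atan 0.35 = 19.29°;  2α = 38.58°
n_0 = (+0.7707, +0.6372)
n_1 = (-0.3685, +0.9296)
n_2 = (-0.7471, +0.6647)
n_3 = (-0.9592, +0.2827)
n_4 = (-0.9899, -0.1414)
n_5 = (-0.2243, -0.9745)
n_6 = (+0.8772, -0.4801)
  (0,1): δ = 107.96°  ·
  (0,2): δ = 81.24°  ·
  (0,3): δ = 56.00°  ·
  (0,4): δ = 31.45°  ✓
  (0,5): δ = 37.46°  ✓
  (0,6): δ = 111.73°  ·
  (1,2): δ = 153.28°  ·
  (1,3): δ = 128.04°  ·
  (1,4): δ = 103.49°  ·
  (1,5): δ = 34.58°  ✓
  (1,6): δ = 39.69°  ·
  (2,3): δ = 154.76°  ·
  (2,4): δ = 130.21°  ·
  (2,5): δ = 61.30°  ·
  (2,6): δ = 12.97°  ✓
  (3,4): δ = 155.45°  ·
  (3,5): δ = 86.54°  ·
  (3,6): δ = 12.27°  ✓
  (4,5): δ = 111.09°  ·
  (4,6): δ = 36.82°  ✓
  (5,6): δ = 105.73°  ·
antipodal pairs: 6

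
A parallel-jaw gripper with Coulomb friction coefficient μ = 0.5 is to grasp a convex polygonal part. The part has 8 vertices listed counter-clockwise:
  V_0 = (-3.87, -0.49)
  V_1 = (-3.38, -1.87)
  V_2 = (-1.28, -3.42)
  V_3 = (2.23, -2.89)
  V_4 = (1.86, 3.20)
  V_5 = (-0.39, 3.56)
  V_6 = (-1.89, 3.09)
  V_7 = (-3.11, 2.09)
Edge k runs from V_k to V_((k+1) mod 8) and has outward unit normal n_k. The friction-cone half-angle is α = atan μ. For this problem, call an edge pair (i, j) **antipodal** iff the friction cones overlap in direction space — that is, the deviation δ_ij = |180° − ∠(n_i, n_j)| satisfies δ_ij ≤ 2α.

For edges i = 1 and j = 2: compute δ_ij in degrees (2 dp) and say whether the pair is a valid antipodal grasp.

α = atan 0.5 = 26.57°;  2α = 53.13°
edge 1: e_1 = (+2.10, -1.55);  n_1 = (-0.5939, -0.8046)
edge 2: e_2 = (+3.51, +0.53);  n_2 = (+0.1493, -0.9888)
∠(n_1, n_2) = 45.02°
δ = |180° − 45.02°| = 134.98°
134.98° > 2α = 53.13°  →  invalid

δ = 134.98°, invalid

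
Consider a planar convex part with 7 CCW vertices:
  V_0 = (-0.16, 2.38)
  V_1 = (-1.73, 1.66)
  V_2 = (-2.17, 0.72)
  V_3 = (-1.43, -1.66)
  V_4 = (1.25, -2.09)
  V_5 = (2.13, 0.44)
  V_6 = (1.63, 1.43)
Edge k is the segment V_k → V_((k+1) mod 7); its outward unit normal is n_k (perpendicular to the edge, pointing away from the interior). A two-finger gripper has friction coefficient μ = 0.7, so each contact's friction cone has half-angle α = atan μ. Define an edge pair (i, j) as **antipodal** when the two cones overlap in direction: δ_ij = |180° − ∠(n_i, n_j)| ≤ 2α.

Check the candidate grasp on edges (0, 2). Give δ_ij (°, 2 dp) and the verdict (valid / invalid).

α = atan 0.7 = 34.99°;  2α = 69.98°
edge 0: e_0 = (-1.57, -0.72);  n_0 = (-0.4169, +0.9090)
edge 2: e_2 = (+0.74, -2.38);  n_2 = (-0.9549, -0.2969)
∠(n_0, n_2) = 82.64°
δ = |180° − 82.64°| = 97.36°
97.36° > 2α = 69.98°  →  invalid

δ = 97.36°, invalid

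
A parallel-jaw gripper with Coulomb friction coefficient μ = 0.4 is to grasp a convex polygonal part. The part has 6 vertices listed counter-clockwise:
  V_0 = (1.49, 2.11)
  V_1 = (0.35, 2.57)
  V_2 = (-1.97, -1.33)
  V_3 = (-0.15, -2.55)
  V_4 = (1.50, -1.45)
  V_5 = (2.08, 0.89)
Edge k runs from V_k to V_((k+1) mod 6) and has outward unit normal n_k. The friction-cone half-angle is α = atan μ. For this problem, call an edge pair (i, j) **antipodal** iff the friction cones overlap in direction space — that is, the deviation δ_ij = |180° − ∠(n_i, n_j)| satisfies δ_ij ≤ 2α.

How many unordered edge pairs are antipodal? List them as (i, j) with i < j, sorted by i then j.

α = atan 0.4 = 21.80°;  2α = 43.60°
n_0 = (+0.3742, +0.9274)
n_1 = (-0.8594, +0.5113)
n_2 = (-0.5568, -0.8306)
n_3 = (+0.5547, -0.8321)
n_4 = (+0.9706, -0.2406)
n_5 = (+0.9003, +0.4354)
  (0,1): δ = 98.77°  ·
  (0,2): δ = 11.86°  ✓
  (0,3): δ = 55.66°  ·
  (0,4): δ = 98.05°  ·
  (0,5): δ = 137.78°  ·
  (1,2): δ = 93.09°  ·
  (1,3): δ = 25.56°  ✓
  (1,4): δ = 16.83°  ✓
  (1,5): δ = 56.56°  ·
  (2,3): δ = 112.47°  ·
  (2,4): δ = 70.09°  ·
  (2,5): δ = 30.36°  ✓
  (3,4): δ = 137.61°  ·
  (3,5): δ = 97.88°  ·
  (4,5): δ = 140.27°  ·
antipodal pairs: 4

count = 4; pairs: (0,2), (1,3), (1,4), (2,5)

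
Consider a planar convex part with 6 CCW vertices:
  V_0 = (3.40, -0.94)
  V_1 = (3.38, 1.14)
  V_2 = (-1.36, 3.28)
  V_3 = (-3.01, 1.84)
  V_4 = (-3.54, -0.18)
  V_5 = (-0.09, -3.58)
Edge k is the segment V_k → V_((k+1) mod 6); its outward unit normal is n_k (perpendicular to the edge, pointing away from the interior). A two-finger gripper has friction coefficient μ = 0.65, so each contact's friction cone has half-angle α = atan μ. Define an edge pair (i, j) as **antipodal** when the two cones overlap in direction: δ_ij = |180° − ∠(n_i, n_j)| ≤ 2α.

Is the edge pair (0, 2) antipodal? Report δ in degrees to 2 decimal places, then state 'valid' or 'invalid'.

δ = 49.44°, valid

α = atan 0.65 = 33.02°;  2α = 66.05°
edge 0: e_0 = (-0.02, +2.08);  n_0 = (+1.0000, +0.0096)
edge 2: e_2 = (-1.65, -1.44);  n_2 = (-0.6575, +0.7534)
∠(n_0, n_2) = 130.56°
δ = |180° − 130.56°| = 49.44°
49.44° ≤ 2α = 66.05°  →  valid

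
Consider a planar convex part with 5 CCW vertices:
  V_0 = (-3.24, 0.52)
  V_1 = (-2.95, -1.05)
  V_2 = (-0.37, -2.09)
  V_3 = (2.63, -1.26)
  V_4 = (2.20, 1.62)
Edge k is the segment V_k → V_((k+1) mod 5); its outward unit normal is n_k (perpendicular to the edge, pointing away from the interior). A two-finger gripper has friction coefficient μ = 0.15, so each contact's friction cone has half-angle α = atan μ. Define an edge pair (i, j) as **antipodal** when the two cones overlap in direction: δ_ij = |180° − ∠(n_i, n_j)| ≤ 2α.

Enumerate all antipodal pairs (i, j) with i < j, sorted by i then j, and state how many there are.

α = atan 0.15 = 8.53°;  2α = 17.06°
n_0 = (-0.9834, -0.1816)
n_1 = (-0.3739, -0.9275)
n_2 = (+0.2666, -0.9638)
n_3 = (+0.9890, +0.1477)
n_4 = (-0.1982, +0.9802)
  (0,1): δ = 122.42°  ·
  (0,2): δ = 85.00°  ·
  (0,3): δ = 1.97°  ✓
  (0,4): δ = 90.97°  ·
  (1,2): δ = 142.58°  ·
  (1,3): δ = 59.55°  ·
  (1,4): δ = 33.39°  ·
  (2,3): δ = 96.97°  ·
  (2,4): δ = 4.03°  ✓
  (3,4): δ = 87.06°  ·
antipodal pairs: 2

count = 2; pairs: (0,3), (2,4)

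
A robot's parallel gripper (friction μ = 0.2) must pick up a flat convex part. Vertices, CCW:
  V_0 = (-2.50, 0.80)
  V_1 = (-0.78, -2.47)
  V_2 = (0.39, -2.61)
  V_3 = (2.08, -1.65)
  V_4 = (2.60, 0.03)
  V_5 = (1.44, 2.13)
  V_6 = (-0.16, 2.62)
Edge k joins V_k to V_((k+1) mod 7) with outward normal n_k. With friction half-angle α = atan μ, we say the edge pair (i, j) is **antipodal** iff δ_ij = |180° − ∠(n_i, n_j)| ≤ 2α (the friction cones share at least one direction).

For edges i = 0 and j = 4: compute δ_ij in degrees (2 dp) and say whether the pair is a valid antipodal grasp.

δ = 1.17°, valid

α = atan 0.2 = 11.31°;  2α = 22.62°
edge 0: e_0 = (+1.72, -3.27);  n_0 = (-0.8850, -0.4655)
edge 4: e_4 = (-1.16, +2.10);  n_4 = (+0.8753, +0.4835)
∠(n_0, n_4) = 178.83°
δ = |180° − 178.83°| = 1.17°
1.17° ≤ 2α = 22.62°  →  valid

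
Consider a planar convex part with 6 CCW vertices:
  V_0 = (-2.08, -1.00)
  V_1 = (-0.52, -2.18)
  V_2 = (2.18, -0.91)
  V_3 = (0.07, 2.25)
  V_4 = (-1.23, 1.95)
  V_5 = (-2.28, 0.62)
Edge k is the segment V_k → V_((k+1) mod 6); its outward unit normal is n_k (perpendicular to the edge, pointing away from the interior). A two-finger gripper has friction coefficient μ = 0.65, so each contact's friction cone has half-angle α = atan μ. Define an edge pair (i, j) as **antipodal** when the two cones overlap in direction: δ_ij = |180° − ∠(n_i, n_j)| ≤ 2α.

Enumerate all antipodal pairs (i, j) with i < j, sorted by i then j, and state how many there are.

α = atan 0.65 = 33.02°;  2α = 66.05°
n_0 = (-0.6033, -0.7975)
n_1 = (+0.4256, -0.9049)
n_2 = (+0.8316, +0.5553)
n_3 = (-0.2249, +0.9744)
n_4 = (-0.7849, +0.6196)
n_5 = (-0.9925, -0.1225)
  (0,1): δ = 117.70°  ·
  (0,2): δ = 19.16°  ✓
  (0,3): δ = 50.10°  ✓
  (0,4): δ = 88.81°  ·
  (0,5): δ = 134.14°  ·
  (1,2): δ = 81.46°  ·
  (1,3): δ = 12.20°  ✓
  (1,4): δ = 26.52°  ✓
  (1,5): δ = 71.85°  ·
  (2,3): δ = 110.74°  ·
  (2,4): δ = 72.02°  ·
  (2,5): δ = 26.69°  ✓
  (3,4): δ = 141.28°  ·
  (3,5): δ = 95.96°  ·
  (4,5): δ = 134.67°  ·
antipodal pairs: 5

count = 5; pairs: (0,2), (0,3), (1,3), (1,4), (2,5)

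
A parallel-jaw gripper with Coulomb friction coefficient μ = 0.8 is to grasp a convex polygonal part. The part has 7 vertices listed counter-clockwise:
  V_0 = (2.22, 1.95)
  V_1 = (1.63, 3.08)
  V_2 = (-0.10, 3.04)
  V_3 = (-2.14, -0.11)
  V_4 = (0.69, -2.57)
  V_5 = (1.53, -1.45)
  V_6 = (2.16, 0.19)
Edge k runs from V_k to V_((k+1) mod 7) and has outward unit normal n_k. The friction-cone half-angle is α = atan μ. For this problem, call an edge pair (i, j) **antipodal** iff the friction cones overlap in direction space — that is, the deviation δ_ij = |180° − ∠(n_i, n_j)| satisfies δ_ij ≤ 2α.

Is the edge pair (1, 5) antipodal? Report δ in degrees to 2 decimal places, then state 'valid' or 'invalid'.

α = atan 0.8 = 38.66°;  2α = 77.32°
edge 1: e_1 = (-1.73, -0.04);  n_1 = (-0.0231, +0.9997)
edge 5: e_5 = (+0.63, +1.64);  n_5 = (+0.9335, -0.3586)
∠(n_1, n_5) = 112.34°
δ = |180° − 112.34°| = 67.66°
67.66° ≤ 2α = 77.32°  →  valid

δ = 67.66°, valid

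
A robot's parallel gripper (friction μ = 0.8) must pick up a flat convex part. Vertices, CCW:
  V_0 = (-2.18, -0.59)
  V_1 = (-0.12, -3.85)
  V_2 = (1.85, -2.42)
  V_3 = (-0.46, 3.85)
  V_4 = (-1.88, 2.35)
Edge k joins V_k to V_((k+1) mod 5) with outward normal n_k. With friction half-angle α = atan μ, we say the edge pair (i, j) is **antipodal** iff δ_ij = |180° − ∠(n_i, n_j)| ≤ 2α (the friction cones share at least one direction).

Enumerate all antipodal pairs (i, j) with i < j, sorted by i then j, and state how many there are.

α = atan 0.8 = 38.66°;  2α = 77.32°
n_0 = (-0.8454, -0.5342)
n_1 = (+0.5874, -0.8093)
n_2 = (+0.9383, +0.3457)
n_3 = (-0.7262, +0.6875)
n_4 = (-0.9948, +0.1015)
  (0,1): δ = 86.31°  ·
  (0,2): δ = 12.06°  ✓
  (0,3): δ = 104.28°  ·
  (0,4): δ = 141.88°  ·
  (1,2): δ = 105.75°  ·
  (1,3): δ = 10.59°  ✓
  (1,4): δ = 48.20°  ✓
  (2,3): δ = 63.66°  ✓
  (2,4): δ = 26.05°  ✓
  (3,4): δ = 142.40°  ·
antipodal pairs: 5

count = 5; pairs: (0,2), (1,3), (1,4), (2,3), (2,4)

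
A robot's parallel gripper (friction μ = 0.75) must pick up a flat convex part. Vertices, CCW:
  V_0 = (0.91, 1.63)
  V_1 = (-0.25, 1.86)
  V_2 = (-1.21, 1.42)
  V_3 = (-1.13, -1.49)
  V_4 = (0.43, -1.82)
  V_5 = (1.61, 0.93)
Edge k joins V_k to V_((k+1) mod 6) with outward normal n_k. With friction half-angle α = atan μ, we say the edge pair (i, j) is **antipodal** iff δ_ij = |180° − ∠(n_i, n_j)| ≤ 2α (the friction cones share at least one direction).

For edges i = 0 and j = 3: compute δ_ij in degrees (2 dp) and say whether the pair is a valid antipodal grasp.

α = atan 0.75 = 36.87°;  2α = 73.74°
edge 0: e_0 = (-1.16, +0.23);  n_0 = (+0.1945, +0.9809)
edge 3: e_3 = (+1.56, -0.33);  n_3 = (-0.2070, -0.9783)
∠(n_0, n_3) = 179.27°
δ = |180° − 179.27°| = 0.73°
0.73° ≤ 2α = 73.74°  →  valid

δ = 0.73°, valid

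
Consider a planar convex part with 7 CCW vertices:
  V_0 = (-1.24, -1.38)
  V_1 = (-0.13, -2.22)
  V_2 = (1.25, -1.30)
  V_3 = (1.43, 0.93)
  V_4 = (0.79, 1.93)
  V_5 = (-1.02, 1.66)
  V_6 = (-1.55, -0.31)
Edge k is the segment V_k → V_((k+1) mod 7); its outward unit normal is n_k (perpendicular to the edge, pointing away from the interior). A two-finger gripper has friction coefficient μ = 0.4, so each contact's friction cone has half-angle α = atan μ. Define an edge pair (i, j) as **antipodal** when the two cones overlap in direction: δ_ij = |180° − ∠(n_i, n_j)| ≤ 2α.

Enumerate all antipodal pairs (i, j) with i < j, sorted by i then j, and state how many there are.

count = 6; pairs: (0,3), (1,4), (1,5), (2,5), (2,6), (3,6)

α = atan 0.4 = 21.80°;  2α = 43.60°
n_0 = (-0.6034, -0.7974)
n_1 = (+0.5547, -0.8321)
n_2 = (+0.9968, -0.0805)
n_3 = (+0.8423, +0.5391)
n_4 = (-0.1475, +0.9891)
n_5 = (-0.9657, +0.2598)
n_6 = (-0.9605, -0.2783)
  (0,1): δ = 109.19°  ·
  (0,2): δ = 57.50°  ·
  (0,3): δ = 20.26°  ✓
  (0,4): δ = 45.60°  ·
  (0,5): δ = 112.06°  ·
  (0,6): δ = 143.27°  ·
  (1,2): δ = 128.30°  ·
  (1,3): δ = 91.07°  ·
  (1,4): δ = 25.21°  ✓
  (1,5): δ = 41.25°  ✓
  (1,6): δ = 72.47°  ·
  (2,3): δ = 142.77°  ·
  (2,4): δ = 76.90°  ·
  (2,5): δ = 10.44°  ✓
  (2,6): δ = 20.77°  ✓
  (3,4): δ = 114.13°  ·
  (3,5): δ = 47.68°  ·
  (3,6): δ = 16.46°  ✓
  (4,5): δ = 113.54°  ·
  (4,6): δ = 82.33°  ·
  (5,6): δ = 148.78°  ·
antipodal pairs: 6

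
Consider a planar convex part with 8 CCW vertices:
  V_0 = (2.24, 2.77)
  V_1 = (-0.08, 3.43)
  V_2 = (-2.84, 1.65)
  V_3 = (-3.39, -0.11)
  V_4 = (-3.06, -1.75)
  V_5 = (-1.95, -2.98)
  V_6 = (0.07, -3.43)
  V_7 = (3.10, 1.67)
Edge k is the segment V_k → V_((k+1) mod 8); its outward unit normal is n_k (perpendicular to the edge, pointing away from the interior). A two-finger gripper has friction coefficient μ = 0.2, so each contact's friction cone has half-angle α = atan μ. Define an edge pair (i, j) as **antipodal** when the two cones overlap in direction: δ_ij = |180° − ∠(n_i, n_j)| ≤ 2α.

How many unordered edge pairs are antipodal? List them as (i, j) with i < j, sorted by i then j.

α = atan 0.2 = 11.31°;  2α = 22.62°
n_0 = (+0.2736, +0.9618)
n_1 = (-0.5420, +0.8404)
n_2 = (-0.9545, +0.2983)
n_3 = (-0.9804, -0.1973)
n_4 = (-0.7424, -0.6700)
n_5 = (-0.2174, -0.9761)
n_6 = (+0.8597, -0.5108)
n_7 = (+0.7878, +0.6159)
  (0,1): δ = 131.30°  ·
  (0,2): δ = 91.47°  ·
  (0,3): δ = 62.74°  ·
  (0,4): δ = 32.06°  ·
  (0,5): δ = 3.32°  ✓
  (0,6): δ = 75.16°  ·
  (0,7): δ = 143.90°  ·
  (1,2): δ = 140.17°  ·
  (1,3): δ = 111.44°  ·
  (1,4): δ = 80.75°  ·
  (1,5): δ = 45.38°  ·
  (1,6): δ = 26.47°  ·
  (1,7): δ = 95.20°  ·
  (2,3): δ = 151.27°  ·
  (2,4): δ = 120.58°  ·
  (2,5): δ = 85.20°  ·
  (2,6): δ = 13.36°  ✓
  (2,7): δ = 55.37°  ·
  (3,4): δ = 149.31°  ·
  (3,5): δ = 113.94°  ·
  (3,6): δ = 42.09°  ·
  (3,7): δ = 26.64°  ·
  (4,5): δ = 144.62°  ·
  (4,6): δ = 72.78°  ·
  (4,7): δ = 4.05°  ✓
  (5,6): δ = 108.16°  ·
  (5,7): δ = 39.42°  ·
  (6,7): δ = 111.27°  ·
antipodal pairs: 3

count = 3; pairs: (0,5), (2,6), (4,7)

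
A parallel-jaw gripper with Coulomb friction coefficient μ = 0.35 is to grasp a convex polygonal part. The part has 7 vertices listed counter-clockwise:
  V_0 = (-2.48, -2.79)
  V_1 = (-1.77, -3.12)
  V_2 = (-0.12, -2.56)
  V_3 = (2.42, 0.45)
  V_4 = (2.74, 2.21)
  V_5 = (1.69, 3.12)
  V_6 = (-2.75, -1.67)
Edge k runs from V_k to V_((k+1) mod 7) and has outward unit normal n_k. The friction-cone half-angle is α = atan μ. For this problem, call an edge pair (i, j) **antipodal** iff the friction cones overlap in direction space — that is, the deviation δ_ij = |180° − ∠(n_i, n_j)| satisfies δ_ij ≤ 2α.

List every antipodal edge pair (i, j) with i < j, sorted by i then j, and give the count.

count = 6; pairs: (0,4), (1,5), (2,5), (3,5), (3,6), (4,6)

α = atan 0.35 = 19.29°;  2α = 38.58°
n_0 = (-0.4215, -0.9068)
n_1 = (+0.3214, -0.9469)
n_2 = (+0.7643, -0.6449)
n_3 = (+0.9839, -0.1789)
n_4 = (+0.6549, +0.7557)
n_5 = (-0.7334, +0.6798)
n_6 = (-0.9722, -0.2344)
  (0,1): δ = 136.32°  ·
  (0,2): δ = 105.23°  ·
  (0,3): δ = 75.38°  ·
  (0,4): δ = 15.99°  ✓
  (0,5): δ = 72.10°  ·
  (0,6): δ = 128.48°  ·
  (1,2): δ = 148.91°  ·
  (1,3): δ = 119.05°  ·
  (1,4): δ = 59.66°  ·
  (1,5): δ = 28.42°  ✓
  (1,6): δ = 84.81°  ·
  (2,3): δ = 150.15°  ·
  (2,4): δ = 90.75°  ·
  (2,5): δ = 2.67°  ✓
  (2,6): δ = 53.71°  ·
  (3,4): δ = 120.61°  ·
  (3,5): δ = 32.52°  ✓
  (3,6): δ = 23.86°  ✓
  (4,5): δ = 91.91°  ·
  (4,6): δ = 35.53°  ✓
  (5,6): δ = 123.62°  ·
antipodal pairs: 6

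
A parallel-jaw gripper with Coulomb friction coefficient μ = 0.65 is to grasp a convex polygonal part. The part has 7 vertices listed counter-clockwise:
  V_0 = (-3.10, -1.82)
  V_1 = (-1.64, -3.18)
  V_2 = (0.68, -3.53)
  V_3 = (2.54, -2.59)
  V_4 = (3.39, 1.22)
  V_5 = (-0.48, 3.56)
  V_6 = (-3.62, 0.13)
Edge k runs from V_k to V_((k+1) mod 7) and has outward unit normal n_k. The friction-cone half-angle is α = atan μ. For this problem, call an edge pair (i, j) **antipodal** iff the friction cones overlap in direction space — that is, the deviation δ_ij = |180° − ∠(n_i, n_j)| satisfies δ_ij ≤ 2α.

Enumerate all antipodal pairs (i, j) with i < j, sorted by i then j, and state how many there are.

count = 9; pairs: (0,3), (0,4), (1,4), (1,5), (2,4), (2,5), (3,5), (3,6), (4,6)

α = atan 0.65 = 33.02°;  2α = 66.05°
n_0 = (-0.6816, -0.7317)
n_1 = (-0.1492, -0.9888)
n_2 = (+0.4510, -0.8925)
n_3 = (+0.9760, -0.2177)
n_4 = (+0.5174, +0.8557)
n_5 = (-0.7376, +0.6752)
n_6 = (-0.9662, -0.2577)
  (0,1): δ = 145.61°  ·
  (0,2): δ = 110.22°  ·
  (0,3): δ = 59.61°  ✓
  (0,4): δ = 11.81°  ✓
  (0,5): δ = 90.50°  ·
  (0,6): δ = 147.90°  ·
  (1,2): δ = 144.61°  ·
  (1,3): δ = 94.00°  ·
  (1,4): δ = 22.58°  ✓
  (1,5): δ = 56.11°  ✓
  (1,6): δ = 113.51°  ·
  (2,3): δ = 129.39°  ·
  (2,4): δ = 57.97°  ✓
  (2,5): δ = 20.72°  ✓
  (2,6): δ = 78.12°  ·
  (3,4): δ = 108.58°  ·
  (3,5): δ = 29.90°  ✓
  (3,6): δ = 27.51°  ✓
  (4,5): δ = 101.31°  ·
  (4,6): δ = 43.91°  ✓
  (5,6): δ = 122.60°  ·
antipodal pairs: 9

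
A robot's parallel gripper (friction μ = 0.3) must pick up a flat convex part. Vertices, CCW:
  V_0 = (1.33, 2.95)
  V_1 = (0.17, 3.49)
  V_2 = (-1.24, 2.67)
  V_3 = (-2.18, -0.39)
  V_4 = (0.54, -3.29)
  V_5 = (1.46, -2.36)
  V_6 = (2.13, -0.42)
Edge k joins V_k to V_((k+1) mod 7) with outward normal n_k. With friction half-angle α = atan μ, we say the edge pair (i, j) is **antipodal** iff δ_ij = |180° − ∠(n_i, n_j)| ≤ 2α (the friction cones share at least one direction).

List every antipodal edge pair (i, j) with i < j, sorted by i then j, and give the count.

α = atan 0.3 = 16.70°;  2α = 33.40°
n_0 = (+0.4220, +0.9066)
n_1 = (-0.5027, +0.8644)
n_2 = (-0.9559, +0.2936)
n_3 = (-0.7294, -0.6841)
n_4 = (+0.7109, -0.7033)
n_5 = (+0.9452, -0.3264)
n_6 = (+0.9730, +0.2310)
  (0,1): δ = 124.86°  ·
  (0,2): δ = 82.11°  ·
  (0,3): δ = 21.87°  ✓
  (0,4): δ = 70.27°  ·
  (0,5): δ = 95.91°  ·
  (0,6): δ = 128.32°  ·
  (1,2): δ = 137.26°  ·
  (1,3): δ = 77.02°  ·
  (1,4): δ = 15.13°  ✓
  (1,5): δ = 40.77°  ·
  (1,6): δ = 73.17°  ·
  (2,3): δ = 119.76°  ·
  (2,4): δ = 27.61°  ✓
  (2,5): δ = 1.98°  ✓
  (2,6): δ = 30.43°  ✓
  (3,4): δ = 87.86°  ·
  (3,5): δ = 62.22°  ·
  (3,6): δ = 29.81°  ✓
  (4,5): δ = 154.36°  ·
  (4,6): δ = 121.96°  ·
  (5,6): δ = 147.59°  ·
antipodal pairs: 6

count = 6; pairs: (0,3), (1,4), (2,4), (2,5), (2,6), (3,6)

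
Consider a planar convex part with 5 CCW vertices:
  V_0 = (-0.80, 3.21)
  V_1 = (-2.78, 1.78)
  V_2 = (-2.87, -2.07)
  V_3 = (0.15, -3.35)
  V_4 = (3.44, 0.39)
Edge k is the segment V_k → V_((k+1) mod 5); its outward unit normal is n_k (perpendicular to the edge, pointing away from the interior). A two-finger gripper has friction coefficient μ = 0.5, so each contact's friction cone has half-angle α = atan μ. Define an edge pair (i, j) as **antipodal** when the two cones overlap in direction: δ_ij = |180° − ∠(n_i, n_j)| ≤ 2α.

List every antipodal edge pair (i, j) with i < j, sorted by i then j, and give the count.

α = atan 0.5 = 26.57°;  2α = 53.13°
n_0 = (-0.5855, +0.8107)
n_1 = (-0.9997, +0.0234)
n_2 = (-0.3902, -0.9207)
n_3 = (+0.7508, -0.6605)
n_4 = (+0.5538, +0.8327)
  (0,1): δ = 127.18°  ·
  (0,2): δ = 58.81°  ·
  (0,3): δ = 12.82°  ✓
  (0,4): δ = 110.53°  ·
  (1,2): δ = 111.63°  ·
  (1,3): δ = 40.00°  ✓
  (1,4): δ = 57.71°  ·
  (2,3): δ = 108.37°  ·
  (2,4): δ = 10.66°  ✓
  (3,4): δ = 82.29°  ·
antipodal pairs: 3

count = 3; pairs: (0,3), (1,3), (2,4)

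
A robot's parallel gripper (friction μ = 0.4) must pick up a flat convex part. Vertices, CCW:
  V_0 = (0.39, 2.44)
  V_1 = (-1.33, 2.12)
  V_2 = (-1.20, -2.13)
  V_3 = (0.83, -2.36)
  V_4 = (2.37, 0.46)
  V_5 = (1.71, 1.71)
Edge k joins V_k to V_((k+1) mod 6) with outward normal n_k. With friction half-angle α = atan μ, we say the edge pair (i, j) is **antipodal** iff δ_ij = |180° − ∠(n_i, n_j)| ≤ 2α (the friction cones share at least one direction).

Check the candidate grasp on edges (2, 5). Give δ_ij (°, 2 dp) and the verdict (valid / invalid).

α = atan 0.4 = 21.80°;  2α = 43.60°
edge 2: e_2 = (+2.03, -0.23);  n_2 = (-0.1126, -0.9936)
edge 5: e_5 = (-1.32, +0.73);  n_5 = (+0.4840, +0.8751)
∠(n_2, n_5) = 157.52°
δ = |180° − 157.52°| = 22.48°
22.48° ≤ 2α = 43.60°  →  valid

δ = 22.48°, valid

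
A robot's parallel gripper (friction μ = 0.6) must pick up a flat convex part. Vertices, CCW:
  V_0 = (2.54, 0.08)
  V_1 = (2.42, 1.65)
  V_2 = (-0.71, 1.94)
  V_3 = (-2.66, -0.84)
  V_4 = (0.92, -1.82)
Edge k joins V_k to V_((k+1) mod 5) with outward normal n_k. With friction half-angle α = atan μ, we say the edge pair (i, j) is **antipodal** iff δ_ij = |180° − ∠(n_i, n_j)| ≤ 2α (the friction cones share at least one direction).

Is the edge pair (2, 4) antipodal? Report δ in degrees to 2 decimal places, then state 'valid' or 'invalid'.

δ = 5.40°, valid

α = atan 0.6 = 30.96°;  2α = 61.93°
edge 2: e_2 = (-1.95, -2.78);  n_2 = (-0.8187, +0.5743)
edge 4: e_4 = (+1.62, +1.90);  n_4 = (+0.7610, -0.6488)
∠(n_2, n_4) = 174.60°
δ = |180° − 174.60°| = 5.40°
5.40° ≤ 2α = 61.93°  →  valid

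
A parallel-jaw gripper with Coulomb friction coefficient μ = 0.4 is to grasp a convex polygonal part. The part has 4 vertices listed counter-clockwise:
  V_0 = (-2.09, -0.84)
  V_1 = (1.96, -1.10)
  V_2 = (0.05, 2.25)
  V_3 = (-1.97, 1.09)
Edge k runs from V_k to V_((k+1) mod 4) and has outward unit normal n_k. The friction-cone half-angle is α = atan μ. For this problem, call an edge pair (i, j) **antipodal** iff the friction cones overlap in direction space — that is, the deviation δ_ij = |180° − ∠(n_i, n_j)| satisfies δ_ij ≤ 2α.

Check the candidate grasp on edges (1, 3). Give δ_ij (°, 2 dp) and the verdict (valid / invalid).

δ = 33.25°, valid

α = atan 0.4 = 21.80°;  2α = 43.60°
edge 1: e_1 = (-1.91, +3.35);  n_1 = (+0.8687, +0.4953)
edge 3: e_3 = (-0.12, -1.93);  n_3 = (-0.9981, +0.0621)
∠(n_1, n_3) = 146.75°
δ = |180° − 146.75°| = 33.25°
33.25° ≤ 2α = 43.60°  →  valid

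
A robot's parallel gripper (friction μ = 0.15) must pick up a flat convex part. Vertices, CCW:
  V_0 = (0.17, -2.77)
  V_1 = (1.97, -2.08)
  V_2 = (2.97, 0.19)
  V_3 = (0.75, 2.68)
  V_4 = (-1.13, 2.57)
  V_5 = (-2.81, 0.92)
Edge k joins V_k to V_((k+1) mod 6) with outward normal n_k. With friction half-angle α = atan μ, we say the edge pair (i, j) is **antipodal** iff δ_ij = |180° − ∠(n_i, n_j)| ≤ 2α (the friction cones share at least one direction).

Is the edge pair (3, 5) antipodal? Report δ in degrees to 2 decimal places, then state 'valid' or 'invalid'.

δ = 54.42°, invalid

α = atan 0.15 = 8.53°;  2α = 17.06°
edge 3: e_3 = (-1.88, -0.11);  n_3 = (-0.0584, +0.9983)
edge 5: e_5 = (+2.98, -3.69);  n_5 = (-0.7780, -0.6283)
∠(n_3, n_5) = 125.58°
δ = |180° − 125.58°| = 54.42°
54.42° > 2α = 17.06°  →  invalid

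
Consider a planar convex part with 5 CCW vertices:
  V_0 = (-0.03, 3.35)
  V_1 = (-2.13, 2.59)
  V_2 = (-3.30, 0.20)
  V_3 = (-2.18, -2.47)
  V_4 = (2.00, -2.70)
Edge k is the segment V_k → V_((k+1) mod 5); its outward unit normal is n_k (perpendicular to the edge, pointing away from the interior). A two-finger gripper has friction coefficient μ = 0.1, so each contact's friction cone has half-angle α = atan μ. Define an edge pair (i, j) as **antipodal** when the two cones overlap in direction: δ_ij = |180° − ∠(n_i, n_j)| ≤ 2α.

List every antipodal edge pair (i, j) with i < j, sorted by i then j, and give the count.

α = atan 0.1 = 5.71°;  2α = 11.42°
n_0 = (-0.3403, +0.9403)
n_1 = (-0.8982, +0.4397)
n_2 = (-0.9222, -0.3868)
n_3 = (-0.0549, -0.9985)
n_4 = (+0.9481, +0.3181)
  (0,1): δ = 135.98°  ·
  (0,2): δ = 87.14°  ·
  (0,3): δ = 23.04°  ·
  (0,4): δ = 88.65°  ·
  (1,2): δ = 131.16°  ·
  (1,3): δ = 67.07°  ·
  (1,4): δ = 44.63°  ·
  (2,3): δ = 115.91°  ·
  (2,4): δ = 4.21°  ✓
  (3,4): δ = 68.30°  ·
antipodal pairs: 1

count = 1; pairs: (2,4)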